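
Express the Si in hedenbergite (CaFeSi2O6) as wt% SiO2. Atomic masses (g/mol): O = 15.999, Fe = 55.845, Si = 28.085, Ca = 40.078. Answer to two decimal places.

48.44 wt%

Molar mass of CaFeSi2O6 = 1·40.078 + 1·55.845 + 2·28.085 + 6·15.999 = 248.087 g/mol.
Each formula unit contains 2 Si, equivalent to 2/1 = 2.0000 mol SiO2.
M(SiO2) = 1×28.085 + 2×15.999 = 60.083 g/mol.
Mass of SiO2 per formula unit = 2.0000 × 60.083 = 120.166 g.
SiO2 wt% = 120.166 / 248.087 × 100 = 48.44%.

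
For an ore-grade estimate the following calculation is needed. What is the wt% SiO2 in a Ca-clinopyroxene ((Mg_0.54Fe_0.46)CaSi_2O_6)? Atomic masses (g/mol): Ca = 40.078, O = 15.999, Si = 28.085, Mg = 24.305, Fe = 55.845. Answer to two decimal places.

52.01 wt%

Molar mass of (Mg_0.54Fe_0.46)CaSi_2O_6 = 0.54×24.305 + 0.46×55.845 + 1×40.078 + 2×28.085 + 6×15.999 = 231.055 g/mol.
Each formula unit contains 2 Si, equivalent to 2/1 = 2.0000 mol SiO2.
M(SiO2) = 1×28.085 + 2×15.999 = 60.083 g/mol.
Mass of SiO2 per formula unit = 2.0000 × 60.083 = 120.166 g.
SiO2 wt% = 120.166 / 231.055 × 100 = 52.01%.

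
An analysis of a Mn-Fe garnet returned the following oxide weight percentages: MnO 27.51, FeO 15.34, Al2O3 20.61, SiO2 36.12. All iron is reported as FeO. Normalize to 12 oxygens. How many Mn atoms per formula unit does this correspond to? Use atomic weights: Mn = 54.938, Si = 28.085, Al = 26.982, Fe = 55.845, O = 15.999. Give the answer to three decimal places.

MnO (M=70.937): mol = 0.38781; Mn = 0.38781, O = 0.38781.
FeO (M=71.844): mol = 0.21352; Fe = 0.21352, O = 0.21352.
Al2O3 (M=101.961): mol = 0.20214; Al = 0.40428, O = 0.60642.
SiO2 (M=60.083): mol = 0.60117; Si = 0.60117, O = 1.20234.
ΣO = 2.41009; factor = 12/ΣO = 4.97907.
Mn apfu = 0.38781 × 4.97907 = 1.931.

1.931 Mn apfu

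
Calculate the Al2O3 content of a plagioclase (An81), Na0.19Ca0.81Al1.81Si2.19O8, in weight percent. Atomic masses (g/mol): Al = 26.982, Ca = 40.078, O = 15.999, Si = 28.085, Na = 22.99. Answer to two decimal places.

Formula mass = 275.167 g/mol.
1.81 Al → 0.9050 mol Al2O3 per formula unit; M(Al2O3) = 101.961, so Al2O3 mass = 92.275 g.
92.275/275.167 × 100 = 33.53 wt%.

33.53 wt%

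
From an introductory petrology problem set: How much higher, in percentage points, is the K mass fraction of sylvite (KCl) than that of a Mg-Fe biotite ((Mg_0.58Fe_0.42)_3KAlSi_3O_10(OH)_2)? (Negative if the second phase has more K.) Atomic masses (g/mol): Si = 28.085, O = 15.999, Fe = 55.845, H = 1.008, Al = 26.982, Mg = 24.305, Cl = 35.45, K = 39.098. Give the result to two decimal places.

43.89 percentage points

First mineral: 39.098 g K in 74.548 g formula = 52.45 wt% K.
Second mineral: 39.098 g K in 456.994 g formula = 8.56 wt% K.
52.45% − 8.56% gives a difference of 43.89 percentage points.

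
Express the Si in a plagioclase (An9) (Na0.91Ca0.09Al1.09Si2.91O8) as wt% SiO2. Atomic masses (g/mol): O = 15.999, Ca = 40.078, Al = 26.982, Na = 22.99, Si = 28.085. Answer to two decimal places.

66.31 wt%

Molar mass of Na0.91Ca0.09Al1.09Si2.91O8 = 0.91·22.99 + 0.09·40.078 + 1.09·26.982 + 2.91·28.085 + 8·15.999 = 263.658 g/mol.
Each formula unit contains 2.91 Si, equivalent to 2.91/1 = 2.9100 mol SiO2.
M(SiO2) = 1×28.085 + 2×15.999 = 60.083 g/mol.
Mass of SiO2 per formula unit = 2.9100 × 60.083 = 174.842 g.
SiO2 wt% = 174.842 / 263.658 × 100 = 66.31%.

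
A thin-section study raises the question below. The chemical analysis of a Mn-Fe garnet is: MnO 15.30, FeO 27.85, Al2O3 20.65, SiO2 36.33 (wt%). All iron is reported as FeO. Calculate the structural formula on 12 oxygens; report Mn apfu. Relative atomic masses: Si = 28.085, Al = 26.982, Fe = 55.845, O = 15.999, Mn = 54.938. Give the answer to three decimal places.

MnO: 15.30/70.937 = 0.21568 mol → 0.21568 mol Mn, 0.21568 mol O.
FeO: 27.85/71.844 = 0.38765 mol → 0.38765 mol Fe, 0.38765 mol O.
Al2O3: 20.65/101.961 = 0.20253 mol → 0.40506 mol Al, 0.60759 mol O.
SiO2: 36.33/60.083 = 0.60466 mol → 0.60466 mol Si, 1.20932 mol O.
Total oxygen = 2.42024 mol. Normalization factor = 12/2.42024 = 4.95819.
Mn per 12 O = 0.21568 × 4.95819 = 1.069.

1.069 Mn apfu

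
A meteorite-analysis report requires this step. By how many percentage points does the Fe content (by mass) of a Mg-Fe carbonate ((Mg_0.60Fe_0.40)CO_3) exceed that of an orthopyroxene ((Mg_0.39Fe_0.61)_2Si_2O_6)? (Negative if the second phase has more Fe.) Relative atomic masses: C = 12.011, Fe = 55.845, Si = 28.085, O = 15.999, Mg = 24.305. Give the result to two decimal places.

M((Mg_0.60Fe_0.40)CO_3) = 96.929 g/mol, so wt% Fe = 22.338/96.929 × 100 = 23.05%.
M((Mg_0.39Fe_0.61)_2Si_2O_6) = 239.253 g/mol, so wt% Fe = 68.131/239.253 × 100 = 28.48%.
23.05 − 28.48 = -5.43 pp.

-5.43 percentage points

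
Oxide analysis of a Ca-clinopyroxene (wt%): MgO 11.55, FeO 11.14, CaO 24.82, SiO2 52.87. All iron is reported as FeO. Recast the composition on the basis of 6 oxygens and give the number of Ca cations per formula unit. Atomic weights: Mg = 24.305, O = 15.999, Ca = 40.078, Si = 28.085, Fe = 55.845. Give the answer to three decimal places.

11.55 wt% MgO ÷ 40.304 g/mol = 0.28657 mol, giving 0.28657 Mg and 0.28657 O.
11.14 wt% FeO ÷ 71.844 g/mol = 0.15506 mol, giving 0.15506 Fe and 0.15506 O.
24.82 wt% CaO ÷ 56.077 g/mol = 0.44261 mol, giving 0.44261 Ca and 0.44261 O.
52.87 wt% SiO2 ÷ 60.083 g/mol = 0.87995 mol, giving 0.87995 Si and 1.75990 O.
Oxygen sums to 2.64414; scaling by 6/2.64414 = 2.26917 puts the formula on 6 O.
Ca: 0.44261 × 2.26917 = 1.004 atoms per formula unit.

1.004 Ca apfu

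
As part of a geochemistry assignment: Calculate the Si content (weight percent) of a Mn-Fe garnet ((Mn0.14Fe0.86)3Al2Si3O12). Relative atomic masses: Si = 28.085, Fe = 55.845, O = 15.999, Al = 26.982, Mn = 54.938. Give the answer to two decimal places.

M((Mn0.14Fe0.86)3Al2Si3O12) = 497.361 g/mol.
Si contributes 3 × 28.085 = 84.255 g per mole.
84.255/497.361 = 0.1694 → 16.94%.

16.94 weight percent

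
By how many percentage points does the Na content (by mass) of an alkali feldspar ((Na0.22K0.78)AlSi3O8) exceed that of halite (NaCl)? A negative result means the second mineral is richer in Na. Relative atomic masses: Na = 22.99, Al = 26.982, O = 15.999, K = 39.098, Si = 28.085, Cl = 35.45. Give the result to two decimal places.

-37.50 percentage points

Na in (Na0.22K0.78)AlSi3O8: molar mass 274.783 g/mol; 0.22×22.99 = 5.058 g → 1.84 wt%.
Na in NaCl: molar mass 58.440 g/mol; 1×22.99 = 22.990 g → 39.34 wt%.
Difference = 1.84 − 39.34 = -37.50 percentage points.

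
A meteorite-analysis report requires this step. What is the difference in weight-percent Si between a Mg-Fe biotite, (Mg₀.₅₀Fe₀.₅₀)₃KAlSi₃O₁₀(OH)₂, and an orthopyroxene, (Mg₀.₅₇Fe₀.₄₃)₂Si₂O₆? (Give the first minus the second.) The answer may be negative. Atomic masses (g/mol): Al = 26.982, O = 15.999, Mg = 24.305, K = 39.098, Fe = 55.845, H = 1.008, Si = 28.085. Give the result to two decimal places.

First mineral: 84.255 g Si in 464.564 g formula = 18.14 wt% Si.
Second mineral: 56.170 g Si in 227.898 g formula = 24.65 wt% Si.
18.14% − 24.65% gives a difference of -6.51 percentage points.

-6.51 percentage points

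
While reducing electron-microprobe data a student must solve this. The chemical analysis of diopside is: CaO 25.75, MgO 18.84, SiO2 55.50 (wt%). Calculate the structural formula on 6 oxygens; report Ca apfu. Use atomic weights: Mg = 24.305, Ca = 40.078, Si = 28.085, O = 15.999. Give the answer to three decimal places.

0.993 Ca apfu

CaO (M=56.077): mol = 0.45919; Ca = 0.45919, O = 0.45919.
MgO (M=40.304): mol = 0.46745; Mg = 0.46745, O = 0.46745.
SiO2 (M=60.083): mol = 0.92372; Si = 0.92372, O = 1.84744.
ΣO = 2.77408; factor = 6/ΣO = 2.16288.
Ca apfu = 0.45919 × 2.16288 = 0.993.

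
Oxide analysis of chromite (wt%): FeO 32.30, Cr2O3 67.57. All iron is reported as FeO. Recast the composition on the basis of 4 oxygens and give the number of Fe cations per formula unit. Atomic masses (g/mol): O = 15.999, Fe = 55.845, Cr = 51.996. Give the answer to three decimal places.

1.008 Fe apfu

32.30 wt% FeO ÷ 71.844 g/mol = 0.44959 mol, giving 0.44959 Fe and 0.44959 O.
67.57 wt% Cr2O3 ÷ 151.989 g/mol = 0.44457 mol, giving 0.88914 Cr and 1.33371 O.
Oxygen sums to 1.78330; scaling by 4/1.78330 = 2.24303 puts the formula on 4 O.
Fe: 0.44959 × 2.24303 = 1.008 atoms per formula unit.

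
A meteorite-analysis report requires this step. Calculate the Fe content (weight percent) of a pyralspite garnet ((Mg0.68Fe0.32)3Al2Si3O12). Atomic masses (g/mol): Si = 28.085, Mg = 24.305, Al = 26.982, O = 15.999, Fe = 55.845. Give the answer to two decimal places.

12.37 weight percent

Molar mass of (Mg0.68Fe0.32)3Al2Si3O12: 2.04×24.305 + 0.96×55.845 + 2×26.982 + 3×28.085 + 12×15.999 = 433.400 g/mol.
Mass of Fe per formula unit: 0.96 × 55.845 = 53.611 g.
Weight fraction Fe = 53.611 / 433.400 = 0.1237.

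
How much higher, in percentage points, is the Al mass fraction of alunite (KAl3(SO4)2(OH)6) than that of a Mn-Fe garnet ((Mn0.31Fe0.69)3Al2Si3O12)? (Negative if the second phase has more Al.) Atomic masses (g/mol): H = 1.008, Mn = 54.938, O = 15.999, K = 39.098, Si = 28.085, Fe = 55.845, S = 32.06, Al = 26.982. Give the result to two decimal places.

8.68 percentage points

Al in KAl3(SO4)2(OH)6: molar mass 414.198 g/mol; 3×26.982 = 80.946 g → 19.54 wt%.
Al in (Mn0.31Fe0.69)3Al2Si3O12: molar mass 496.898 g/mol; 2×26.982 = 53.964 g → 10.86 wt%.
Difference = 19.54 − 10.86 = 8.68 percentage points.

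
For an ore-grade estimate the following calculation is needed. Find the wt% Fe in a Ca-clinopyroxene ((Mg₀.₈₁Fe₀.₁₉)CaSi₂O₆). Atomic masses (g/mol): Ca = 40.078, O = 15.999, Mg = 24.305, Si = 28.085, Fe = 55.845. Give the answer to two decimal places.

M((Mg₀.₈₁Fe₀.₁₉)CaSi₂O₆) = 222.540 g/mol.
Fe contributes 0.19 × 55.845 = 10.611 g per mole.
10.611/222.540 = 0.0477 → 4.77%.

4.77 wt%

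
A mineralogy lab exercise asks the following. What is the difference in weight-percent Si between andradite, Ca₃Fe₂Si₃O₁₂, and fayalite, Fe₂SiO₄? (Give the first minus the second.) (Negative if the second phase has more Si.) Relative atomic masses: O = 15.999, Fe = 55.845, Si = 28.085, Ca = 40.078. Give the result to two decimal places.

M(Ca₃Fe₂Si₃O₁₂) = 508.167 g/mol, so wt% Si = 84.255/508.167 × 100 = 16.58%.
M(Fe₂SiO₄) = 203.771 g/mol, so wt% Si = 28.085/203.771 × 100 = 13.78%.
16.58 − 13.78 = 2.80 pp.

2.80 percentage points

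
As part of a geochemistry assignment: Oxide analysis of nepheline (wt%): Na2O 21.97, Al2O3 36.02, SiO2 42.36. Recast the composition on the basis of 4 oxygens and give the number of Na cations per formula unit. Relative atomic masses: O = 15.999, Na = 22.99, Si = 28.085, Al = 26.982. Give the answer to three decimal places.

1.004 Na apfu

Na2O: 21.97/61.979 = 0.35447 mol → 0.70894 mol Na, 0.35447 mol O.
Al2O3: 36.02/101.961 = 0.35327 mol → 0.70654 mol Al, 1.05981 mol O.
SiO2: 42.36/60.083 = 0.70502 mol → 0.70502 mol Si, 1.41004 mol O.
Total oxygen = 2.82432 mol. Normalization factor = 4/2.82432 = 1.41627.
Na per 4 O = 0.70894 × 1.41627 = 1.004.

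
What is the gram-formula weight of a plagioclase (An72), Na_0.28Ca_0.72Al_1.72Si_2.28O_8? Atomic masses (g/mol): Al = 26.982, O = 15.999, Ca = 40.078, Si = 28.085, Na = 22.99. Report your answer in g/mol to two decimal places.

The formula mass is the sum 0.28·22.99 + 0.72·40.078 + 1.72·26.982 + 2.28·28.085 + 8·15.999.

273.73 g/mol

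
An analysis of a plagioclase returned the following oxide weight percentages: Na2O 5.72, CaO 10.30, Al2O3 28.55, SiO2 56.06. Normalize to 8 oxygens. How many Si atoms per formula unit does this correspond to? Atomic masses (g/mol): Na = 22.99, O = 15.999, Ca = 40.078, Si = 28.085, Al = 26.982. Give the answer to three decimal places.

5.72 wt% Na2O ÷ 61.979 g/mol = 0.09229 mol, giving 0.18458 Na and 0.09229 O.
10.30 wt% CaO ÷ 56.077 g/mol = 0.18368 mol, giving 0.18368 Ca and 0.18368 O.
28.55 wt% Al2O3 ÷ 101.961 g/mol = 0.28001 mol, giving 0.56002 Al and 0.84003 O.
56.06 wt% SiO2 ÷ 60.083 g/mol = 0.93304 mol, giving 0.93304 Si and 1.86608 O.
Oxygen sums to 2.98208; scaling by 8/2.98208 = 2.68269 puts the formula on 8 O.
Si: 0.93304 × 2.68269 = 2.503 atoms per formula unit.

2.503 Si apfu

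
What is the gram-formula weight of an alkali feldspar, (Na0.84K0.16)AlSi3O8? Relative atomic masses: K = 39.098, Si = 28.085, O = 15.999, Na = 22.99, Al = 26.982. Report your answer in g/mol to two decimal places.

264.80 g/mol

Na: 0.84 × 22.99 = 19.3116
K: 0.16 × 39.098 = 6.2557
Al: 1 × 26.982 = 26.9820
Si: 3 × 28.085 = 84.2550
O: 8 × 15.999 = 127.9920
Summing the contributions gives the formula mass.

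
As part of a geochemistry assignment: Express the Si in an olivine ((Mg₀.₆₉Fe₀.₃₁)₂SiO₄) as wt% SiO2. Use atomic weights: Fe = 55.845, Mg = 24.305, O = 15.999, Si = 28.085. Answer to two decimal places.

M((Mg₀.₆₉Fe₀.₃₁)₂SiO₄) = 160.246 g/mol; M(SiO2) = 60.083 g/mol.
Moles SiO2 per formula unit = 1 Si ÷ 1 = 1.0000.
SiO2 fraction = (1.0000 × 60.083) / 160.246 = 60.083/160.246 = 0.3749.

37.49 wt%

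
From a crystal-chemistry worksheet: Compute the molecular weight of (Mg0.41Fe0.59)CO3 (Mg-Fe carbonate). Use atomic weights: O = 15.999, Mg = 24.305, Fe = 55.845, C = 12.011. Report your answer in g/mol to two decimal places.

102.92 g/mol

M = 0.41·24.305 + 0.59·55.845 + 1·12.011 + 3·15.999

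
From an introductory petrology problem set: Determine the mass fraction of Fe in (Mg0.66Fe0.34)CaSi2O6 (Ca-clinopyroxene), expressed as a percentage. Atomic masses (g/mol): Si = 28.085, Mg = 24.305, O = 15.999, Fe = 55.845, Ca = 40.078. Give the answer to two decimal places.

Molar mass of (Mg0.66Fe0.34)CaSi2O6: 0.66·24.305 + 0.34·55.845 + 1·40.078 + 2·28.085 + 6·15.999 = 227.271 g/mol.
Mass of Fe per formula unit: 0.34 × 55.845 = 18.987 g.
Weight fraction Fe = 18.987 / 227.271 = 0.0835.

8.35 wt%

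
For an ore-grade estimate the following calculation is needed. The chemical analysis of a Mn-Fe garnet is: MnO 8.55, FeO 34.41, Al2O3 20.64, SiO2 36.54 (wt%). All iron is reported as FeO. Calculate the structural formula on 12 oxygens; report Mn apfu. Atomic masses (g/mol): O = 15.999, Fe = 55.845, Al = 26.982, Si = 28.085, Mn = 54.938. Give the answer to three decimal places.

MnO (M=70.937): mol = 0.12053; Mn = 0.12053, O = 0.12053.
FeO (M=71.844): mol = 0.47895; Fe = 0.47895, O = 0.47895.
Al2O3 (M=101.961): mol = 0.20243; Al = 0.40486, O = 0.60729.
SiO2 (M=60.083): mol = 0.60816; Si = 0.60816, O = 1.21632.
ΣO = 2.42309; factor = 12/ΣO = 4.95235.
Mn apfu = 0.12053 × 4.95235 = 0.597.

0.597 Mn apfu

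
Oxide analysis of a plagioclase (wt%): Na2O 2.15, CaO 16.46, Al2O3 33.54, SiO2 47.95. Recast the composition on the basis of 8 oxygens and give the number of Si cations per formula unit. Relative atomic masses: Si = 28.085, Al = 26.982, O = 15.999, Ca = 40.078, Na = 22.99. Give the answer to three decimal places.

Na2O (M=61.979): mol = 0.03469; Na = 0.06938, O = 0.03469.
CaO (M=56.077): mol = 0.29352; Ca = 0.29352, O = 0.29352.
Al2O3 (M=101.961): mol = 0.32895; Al = 0.65790, O = 0.98685.
SiO2 (M=60.083): mol = 0.79806; Si = 0.79806, O = 1.59612.
ΣO = 2.91118; factor = 8/ΣO = 2.74803.
Si apfu = 0.79806 × 2.74803 = 2.193.

2.193 Si apfu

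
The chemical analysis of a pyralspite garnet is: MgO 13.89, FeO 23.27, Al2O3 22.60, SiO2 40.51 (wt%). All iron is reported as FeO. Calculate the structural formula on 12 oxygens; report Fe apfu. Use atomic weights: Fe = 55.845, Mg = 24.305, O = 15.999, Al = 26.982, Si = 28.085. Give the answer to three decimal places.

1.449 Fe apfu

13.89 wt% MgO ÷ 40.304 g/mol = 0.34463 mol, giving 0.34463 Mg and 0.34463 O.
23.27 wt% FeO ÷ 71.844 g/mol = 0.32390 mol, giving 0.32390 Fe and 0.32390 O.
22.60 wt% Al2O3 ÷ 101.961 g/mol = 0.22165 mol, giving 0.44330 Al and 0.66495 O.
40.51 wt% SiO2 ÷ 60.083 g/mol = 0.67423 mol, giving 0.67423 Si and 1.34846 O.
Oxygen sums to 2.68194; scaling by 12/2.68194 = 4.47437 puts the formula on 12 O.
Fe: 0.32390 × 4.47437 = 1.449 atoms per formula unit.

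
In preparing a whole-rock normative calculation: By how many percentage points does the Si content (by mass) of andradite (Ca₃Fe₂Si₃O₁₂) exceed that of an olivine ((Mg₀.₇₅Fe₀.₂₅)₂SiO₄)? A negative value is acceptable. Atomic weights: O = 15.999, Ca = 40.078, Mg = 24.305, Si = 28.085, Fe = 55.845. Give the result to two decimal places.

-1.37 percentage points

Si in Ca₃Fe₂Si₃O₁₂: molar mass 508.167 g/mol; 3×28.085 = 84.255 g → 16.58 wt%.
Si in (Mg₀.₇₅Fe₀.₂₅)₂SiO₄: molar mass 156.461 g/mol; 1×28.085 = 28.085 g → 17.95 wt%.
Difference = 16.58 − 17.95 = -1.37 percentage points.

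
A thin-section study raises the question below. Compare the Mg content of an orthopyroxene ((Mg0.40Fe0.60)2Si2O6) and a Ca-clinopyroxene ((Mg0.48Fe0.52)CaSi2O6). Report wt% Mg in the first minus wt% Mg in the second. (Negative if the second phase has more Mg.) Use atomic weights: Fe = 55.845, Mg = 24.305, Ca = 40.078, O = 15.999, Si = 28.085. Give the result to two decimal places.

3.14 percentage points

First mineral: 19.444 g Mg in 238.622 g formula = 8.15 wt% Mg.
Second mineral: 11.666 g Mg in 232.948 g formula = 5.01 wt% Mg.
8.15% − 5.01% gives a difference of 3.14 percentage points.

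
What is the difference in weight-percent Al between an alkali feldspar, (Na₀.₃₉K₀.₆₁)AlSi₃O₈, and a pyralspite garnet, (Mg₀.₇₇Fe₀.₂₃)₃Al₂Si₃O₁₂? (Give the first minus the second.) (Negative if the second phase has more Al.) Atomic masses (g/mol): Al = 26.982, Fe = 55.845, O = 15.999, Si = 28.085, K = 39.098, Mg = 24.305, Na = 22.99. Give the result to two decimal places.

Al in (Na₀.₃₉K₀.₆₁)AlSi₃O₈: molar mass 272.045 g/mol; 1×26.982 = 26.982 g → 9.92 wt%.
Al in (Mg₀.₇₇Fe₀.₂₃)₃Al₂Si₃O₁₂: molar mass 424.885 g/mol; 2×26.982 = 53.964 g → 12.70 wt%.
Difference = 9.92 − 12.70 = -2.78 percentage points.

-2.78 percentage points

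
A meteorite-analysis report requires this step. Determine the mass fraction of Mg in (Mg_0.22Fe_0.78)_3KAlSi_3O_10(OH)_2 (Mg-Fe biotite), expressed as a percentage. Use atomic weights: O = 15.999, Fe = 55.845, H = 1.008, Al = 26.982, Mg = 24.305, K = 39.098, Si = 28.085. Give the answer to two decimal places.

M((Mg_0.22Fe_0.78)_3KAlSi_3O_10(OH)_2) = 491.058 g/mol.
Mg contributes 0.66 × 24.305 = 16.041 g per mole.
16.041/491.058 = 0.0327 → 3.27%.

3.27 mass %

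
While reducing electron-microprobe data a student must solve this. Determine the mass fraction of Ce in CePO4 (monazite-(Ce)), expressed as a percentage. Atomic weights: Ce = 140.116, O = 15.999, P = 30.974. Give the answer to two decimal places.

59.60 mass %

Formula mass = 1·140.116 + 1·30.974 + 4·15.999 = 235.086 g/mol, of which 140.116 g is Ce.
So Ce makes up 140.116/235.086 = 0.5960 of the mass, i.e. 59.60%.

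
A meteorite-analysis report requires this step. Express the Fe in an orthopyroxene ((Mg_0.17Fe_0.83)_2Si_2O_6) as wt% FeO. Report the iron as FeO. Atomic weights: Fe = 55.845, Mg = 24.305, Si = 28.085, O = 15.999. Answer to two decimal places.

M((Mg_0.17Fe_0.83)_2Si_2O_6) = 253.130 g/mol; M(FeO) = 71.844 g/mol.
Moles FeO per formula unit = 1.66 Fe ÷ 1 = 1.6600.
FeO fraction = (1.6600 × 71.844) / 253.130 = 119.261/253.130 = 0.4711.

47.11 wt%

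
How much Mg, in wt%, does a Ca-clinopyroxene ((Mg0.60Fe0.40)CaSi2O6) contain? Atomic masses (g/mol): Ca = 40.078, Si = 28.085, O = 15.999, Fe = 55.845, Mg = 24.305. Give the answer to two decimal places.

Formula mass = 0.60*24.305 + 0.40*55.845 + 1*40.078 + 2*28.085 + 6*15.999 = 229.163 g/mol, of which 14.583 g is Mg.
So Mg makes up 14.583/229.163 = 0.0636 of the mass, i.e. 6.36%.

6.36 wt%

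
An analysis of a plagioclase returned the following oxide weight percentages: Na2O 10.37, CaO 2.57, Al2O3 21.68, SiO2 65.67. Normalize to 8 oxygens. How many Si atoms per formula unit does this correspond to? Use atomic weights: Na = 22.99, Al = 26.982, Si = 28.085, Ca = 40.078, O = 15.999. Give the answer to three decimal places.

2.879 Si apfu

Na2O (M=61.979): mol = 0.16731; Na = 0.33462, O = 0.16731.
CaO (M=56.077): mol = 0.04583; Ca = 0.04583, O = 0.04583.
Al2O3 (M=101.961): mol = 0.21263; Al = 0.42526, O = 0.63789.
SiO2 (M=60.083): mol = 1.09299; Si = 1.09299, O = 2.18598.
ΣO = 3.03701; factor = 8/ΣO = 2.63417.
Si apfu = 1.09299 × 2.63417 = 2.879.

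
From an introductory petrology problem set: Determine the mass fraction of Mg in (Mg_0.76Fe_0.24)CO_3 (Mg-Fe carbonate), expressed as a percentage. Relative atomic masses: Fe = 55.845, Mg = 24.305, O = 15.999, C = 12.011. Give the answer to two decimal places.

20.10 mass %

Molar mass of (Mg_0.76Fe_0.24)CO_3: 0.76×24.305 + 0.24×55.845 + 1×12.011 + 3×15.999 = 91.883 g/mol.
Mass of Mg per formula unit: 0.76 × 24.305 = 18.472 g.
Weight fraction Mg = 18.472 / 91.883 = 0.2010.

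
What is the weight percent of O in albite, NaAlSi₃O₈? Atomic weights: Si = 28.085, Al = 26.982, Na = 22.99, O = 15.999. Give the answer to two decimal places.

48.81 wt%

Molar mass of NaAlSi₃O₈: 1×22.99 + 1×26.982 + 3×28.085 + 8×15.999 = 262.219 g/mol.
Mass of O per formula unit: 8 × 15.999 = 127.992 g.
Weight fraction O = 127.992 / 262.219 = 0.4881.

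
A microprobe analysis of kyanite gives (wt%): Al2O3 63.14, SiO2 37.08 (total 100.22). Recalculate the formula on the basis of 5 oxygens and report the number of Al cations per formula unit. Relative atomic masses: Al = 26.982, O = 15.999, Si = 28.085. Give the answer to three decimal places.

2.003 Al apfu

Al2O3 (M=101.961): mol = 0.61926; Al = 1.23852, O = 1.85778.
SiO2 (M=60.083): mol = 0.61715; Si = 0.61715, O = 1.23430.
ΣO = 3.09208; factor = 5/ΣO = 1.61703.
Al apfu = 1.23852 × 1.61703 = 2.003.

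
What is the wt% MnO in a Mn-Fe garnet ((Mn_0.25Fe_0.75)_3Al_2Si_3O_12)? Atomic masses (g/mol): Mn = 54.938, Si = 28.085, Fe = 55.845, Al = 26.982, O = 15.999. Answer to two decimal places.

10.70 wt%

M((Mn_0.25Fe_0.75)_3Al_2Si_3O_12) = 497.062 g/mol; M(MnO) = 70.937 g/mol.
Moles MnO per formula unit = 0.75 Mn ÷ 1 = 0.7500.
MnO fraction = (0.7500 × 70.937) / 497.062 = 53.203/497.062 = 0.1070.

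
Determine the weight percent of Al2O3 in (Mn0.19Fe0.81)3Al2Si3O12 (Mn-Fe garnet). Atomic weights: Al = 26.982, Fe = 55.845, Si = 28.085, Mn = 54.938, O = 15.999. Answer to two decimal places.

Formula mass = 497.225 g/mol.
2 Al → 1.0000 mol Al2O3 per formula unit; M(Al2O3) = 101.961, so Al2O3 mass = 101.961 g.
101.961/497.225 × 100 = 20.51 wt%.

20.51 wt%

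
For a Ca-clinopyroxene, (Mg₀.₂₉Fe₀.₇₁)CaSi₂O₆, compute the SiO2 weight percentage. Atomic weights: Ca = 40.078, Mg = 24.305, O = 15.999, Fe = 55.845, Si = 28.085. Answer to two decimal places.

50.29 wt%

Molar mass of (Mg₀.₂₉Fe₀.₇₁)CaSi₂O₆ = 0.29*24.305 + 0.71*55.845 + 1*40.078 + 2*28.085 + 6*15.999 = 238.940 g/mol.
Each formula unit contains 2 Si, equivalent to 2/1 = 2.0000 mol SiO2.
M(SiO2) = 1×28.085 + 2×15.999 = 60.083 g/mol.
Mass of SiO2 per formula unit = 2.0000 × 60.083 = 120.166 g.
SiO2 wt% = 120.166 / 238.940 × 100 = 50.29%.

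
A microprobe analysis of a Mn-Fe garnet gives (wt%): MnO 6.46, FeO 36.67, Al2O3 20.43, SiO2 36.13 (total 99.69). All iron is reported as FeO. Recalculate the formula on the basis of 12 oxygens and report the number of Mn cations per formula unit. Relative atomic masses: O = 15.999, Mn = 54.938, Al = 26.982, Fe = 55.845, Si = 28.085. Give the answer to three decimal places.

0.454 Mn apfu

6.46 wt% MnO ÷ 70.937 g/mol = 0.09107 mol, giving 0.09107 Mn and 0.09107 O.
36.67 wt% FeO ÷ 71.844 g/mol = 0.51041 mol, giving 0.51041 Fe and 0.51041 O.
20.43 wt% Al2O3 ÷ 101.961 g/mol = 0.20037 mol, giving 0.40074 Al and 0.60111 O.
36.13 wt% SiO2 ÷ 60.083 g/mol = 0.60133 mol, giving 0.60133 Si and 1.20266 O.
Oxygen sums to 2.40525; scaling by 12/2.40525 = 4.98909 puts the formula on 12 O.
Mn: 0.09107 × 4.98909 = 0.454 atoms per formula unit.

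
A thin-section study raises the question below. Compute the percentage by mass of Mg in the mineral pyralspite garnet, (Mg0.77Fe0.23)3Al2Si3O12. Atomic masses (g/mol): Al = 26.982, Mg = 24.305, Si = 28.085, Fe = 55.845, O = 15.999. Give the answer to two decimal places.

13.21 wt%

Formula mass = 2.31×24.305 + 0.69×55.845 + 2×26.982 + 3×28.085 + 12×15.999 = 424.885 g/mol, of which 56.145 g is Mg.
So Mg makes up 56.145/424.885 = 0.1321 of the mass, i.e. 13.21%.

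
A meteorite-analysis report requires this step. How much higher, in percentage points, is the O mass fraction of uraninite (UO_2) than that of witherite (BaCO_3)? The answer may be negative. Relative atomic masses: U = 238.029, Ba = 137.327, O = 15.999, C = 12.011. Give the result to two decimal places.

-12.47 percentage points

M(UO_2) = 270.027 g/mol, so wt% O = 31.998/270.027 × 100 = 11.85%.
M(BaCO_3) = 197.335 g/mol, so wt% O = 47.997/197.335 × 100 = 24.32%.
11.85 − 24.32 = -12.47 pp.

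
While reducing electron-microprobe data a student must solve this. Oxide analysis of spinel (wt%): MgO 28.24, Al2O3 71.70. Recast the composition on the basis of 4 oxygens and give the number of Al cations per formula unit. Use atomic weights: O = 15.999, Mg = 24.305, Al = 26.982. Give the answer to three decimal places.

2.002 Al apfu

MgO (M=40.304): mol = 0.70067; Mg = 0.70067, O = 0.70067.
Al2O3 (M=101.961): mol = 0.70321; Al = 1.40642, O = 2.10963.
ΣO = 2.81030; factor = 4/ΣO = 1.42334.
Al apfu = 1.40642 × 1.42334 = 2.002.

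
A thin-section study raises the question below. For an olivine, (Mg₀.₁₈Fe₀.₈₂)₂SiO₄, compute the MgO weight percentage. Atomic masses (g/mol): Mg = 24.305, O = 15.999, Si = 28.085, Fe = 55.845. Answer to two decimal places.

Molar mass of (Mg₀.₁₈Fe₀.₈₂)₂SiO₄ = 0.36·24.305 + 1.64·55.845 + 1·28.085 + 4·15.999 = 192.417 g/mol.
Each formula unit contains 0.36 Mg, equivalent to 0.36/1 = 0.3600 mol MgO.
M(MgO) = 1×24.305 + 1×15.999 = 40.304 g/mol.
Mass of MgO per formula unit = 0.3600 × 40.304 = 14.509 g.
MgO wt% = 14.509 / 192.417 × 100 = 7.54%.

7.54 wt%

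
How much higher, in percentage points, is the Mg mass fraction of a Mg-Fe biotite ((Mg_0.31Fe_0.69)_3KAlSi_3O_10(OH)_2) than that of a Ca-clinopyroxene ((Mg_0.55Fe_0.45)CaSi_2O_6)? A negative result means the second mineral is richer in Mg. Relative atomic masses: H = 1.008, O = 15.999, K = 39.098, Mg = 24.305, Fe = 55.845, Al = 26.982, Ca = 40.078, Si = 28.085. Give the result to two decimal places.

-1.11 percentage points

Mg in (Mg_0.31Fe_0.69)_3KAlSi_3O_10(OH)_2: molar mass 482.542 g/mol; 0.93×24.305 = 22.604 g → 4.68 wt%.
Mg in (Mg_0.55Fe_0.45)CaSi_2O_6: molar mass 230.740 g/mol; 0.55×24.305 = 13.368 g → 5.79 wt%.
Difference = 4.68 − 5.79 = -1.11 percentage points.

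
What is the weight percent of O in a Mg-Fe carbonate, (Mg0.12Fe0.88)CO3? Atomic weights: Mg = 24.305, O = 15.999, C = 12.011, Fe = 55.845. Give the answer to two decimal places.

42.83 weight percent

Formula mass = 0.12×24.305 + 0.88×55.845 + 1×12.011 + 3×15.999 = 112.068 g/mol, of which 47.997 g is O.
So O makes up 47.997/112.068 = 0.4283 of the mass, i.e. 42.83%.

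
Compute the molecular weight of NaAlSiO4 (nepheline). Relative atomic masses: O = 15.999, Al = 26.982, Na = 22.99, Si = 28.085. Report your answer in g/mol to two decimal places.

The formula mass is the sum 1(22.99) + 1(26.982) + 1(28.085) + 4(15.999).

142.05 g/mol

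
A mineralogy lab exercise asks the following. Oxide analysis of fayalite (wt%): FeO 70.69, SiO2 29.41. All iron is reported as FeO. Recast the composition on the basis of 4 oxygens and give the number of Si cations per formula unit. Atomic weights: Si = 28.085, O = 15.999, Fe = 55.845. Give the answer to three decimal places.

0.997 Si apfu

FeO (M=71.844): mol = 0.98394; Fe = 0.98394, O = 0.98394.
SiO2 (M=60.083): mol = 0.48949; Si = 0.48949, O = 0.97898.
ΣO = 1.96292; factor = 4/ΣO = 2.03778.
Si apfu = 0.48949 × 2.03778 = 0.997.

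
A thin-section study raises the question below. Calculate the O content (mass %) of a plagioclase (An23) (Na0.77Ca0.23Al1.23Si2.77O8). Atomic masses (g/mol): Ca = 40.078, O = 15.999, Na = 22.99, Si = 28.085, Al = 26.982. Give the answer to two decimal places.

Formula mass = 0.77×22.99 + 0.23×40.078 + 1.23×26.982 + 2.77×28.085 + 8×15.999 = 265.896 g/mol, of which 127.992 g is O.
So O makes up 127.992/265.896 = 0.4814 of the mass, i.e. 48.14%.

48.14 mass %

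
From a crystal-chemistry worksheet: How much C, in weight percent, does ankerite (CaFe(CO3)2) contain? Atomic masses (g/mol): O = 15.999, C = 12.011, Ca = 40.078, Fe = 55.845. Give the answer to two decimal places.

Molar mass of CaFe(CO3)2: 1×40.078 + 1×55.845 + 2×12.011 + 6×15.999 = 215.939 g/mol.
Mass of C per formula unit: 2 × 12.011 = 24.022 g.
Weight fraction C = 24.022 / 215.939 = 0.1112.

11.12 weight percent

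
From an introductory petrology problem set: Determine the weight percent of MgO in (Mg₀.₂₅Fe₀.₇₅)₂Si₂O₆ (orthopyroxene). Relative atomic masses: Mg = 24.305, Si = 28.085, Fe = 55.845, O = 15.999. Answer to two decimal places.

Molar mass of (Mg₀.₂₅Fe₀.₇₅)₂Si₂O₆ = 0.50*24.305 + 1.50*55.845 + 2*28.085 + 6*15.999 = 248.084 g/mol.
Each formula unit contains 0.50 Mg, equivalent to 0.50/1 = 0.5000 mol MgO.
M(MgO) = 1×24.305 + 1×15.999 = 40.304 g/mol.
Mass of MgO per formula unit = 0.5000 × 40.304 = 20.152 g.
MgO wt% = 20.152 / 248.084 × 100 = 8.12%.

8.12 wt%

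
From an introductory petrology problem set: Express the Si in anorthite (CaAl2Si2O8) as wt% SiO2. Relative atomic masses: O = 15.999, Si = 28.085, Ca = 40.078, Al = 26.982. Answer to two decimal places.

43.19 wt%

Molar mass of CaAl2Si2O8 = 1*40.078 + 2*26.982 + 2*28.085 + 8*15.999 = 278.204 g/mol.
Each formula unit contains 2 Si, equivalent to 2/1 = 2.0000 mol SiO2.
M(SiO2) = 1×28.085 + 2×15.999 = 60.083 g/mol.
Mass of SiO2 per formula unit = 2.0000 × 60.083 = 120.166 g.
SiO2 wt% = 120.166 / 278.204 × 100 = 43.19%.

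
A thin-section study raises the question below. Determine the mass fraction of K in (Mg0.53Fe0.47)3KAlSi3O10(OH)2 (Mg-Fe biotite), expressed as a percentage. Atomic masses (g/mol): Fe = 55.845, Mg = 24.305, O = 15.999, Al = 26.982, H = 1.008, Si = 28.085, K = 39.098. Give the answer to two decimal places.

8.47 mass %

Molar mass of (Mg0.53Fe0.47)3KAlSi3O10(OH)2: 1.59·24.305 + 1.41·55.845 + 1·39.098 + 1·26.982 + 3·28.085 + 12·15.999 + 2·1.008 = 461.725 g/mol.
Mass of K per formula unit: 1 × 39.098 = 39.098 g.
Weight fraction K = 39.098 / 461.725 = 0.0847.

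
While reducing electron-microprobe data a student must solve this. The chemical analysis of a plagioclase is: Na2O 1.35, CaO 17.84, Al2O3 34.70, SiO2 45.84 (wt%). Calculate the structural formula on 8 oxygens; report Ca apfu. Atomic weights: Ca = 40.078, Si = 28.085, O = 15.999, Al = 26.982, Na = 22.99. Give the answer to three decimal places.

1.35 wt% Na2O ÷ 61.979 g/mol = 0.02178 mol, giving 0.04356 Na and 0.02178 O.
17.84 wt% CaO ÷ 56.077 g/mol = 0.31813 mol, giving 0.31813 Ca and 0.31813 O.
34.70 wt% Al2O3 ÷ 101.961 g/mol = 0.34033 mol, giving 0.68066 Al and 1.02099 O.
45.84 wt% SiO2 ÷ 60.083 g/mol = 0.76294 mol, giving 0.76294 Si and 1.52588 O.
Oxygen sums to 2.88678; scaling by 8/2.88678 = 2.77125 puts the formula on 8 O.
Ca: 0.31813 × 2.77125 = 0.882 atoms per formula unit.

0.882 Ca apfu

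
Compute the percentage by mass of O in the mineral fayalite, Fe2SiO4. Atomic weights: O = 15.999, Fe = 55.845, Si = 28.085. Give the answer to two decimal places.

31.41 wt%

Formula mass = 2·55.845 + 1·28.085 + 4·15.999 = 203.771 g/mol, of which 63.996 g is O.
So O makes up 63.996/203.771 = 0.3141 of the mass, i.e. 31.41%.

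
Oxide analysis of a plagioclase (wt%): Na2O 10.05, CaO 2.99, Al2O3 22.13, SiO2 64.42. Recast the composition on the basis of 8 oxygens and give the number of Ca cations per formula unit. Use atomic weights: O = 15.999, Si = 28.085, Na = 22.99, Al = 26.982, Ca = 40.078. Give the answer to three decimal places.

0.142 Ca apfu

Na2O (M=61.979): mol = 0.16215; Na = 0.32430, O = 0.16215.
CaO (M=56.077): mol = 0.05332; Ca = 0.05332, O = 0.05332.
Al2O3 (M=101.961): mol = 0.21704; Al = 0.43408, O = 0.65112.
SiO2 (M=60.083): mol = 1.07218; Si = 1.07218, O = 2.14436.
ΣO = 3.01095; factor = 8/ΣO = 2.65697.
Ca apfu = 0.05332 × 2.65697 = 0.142.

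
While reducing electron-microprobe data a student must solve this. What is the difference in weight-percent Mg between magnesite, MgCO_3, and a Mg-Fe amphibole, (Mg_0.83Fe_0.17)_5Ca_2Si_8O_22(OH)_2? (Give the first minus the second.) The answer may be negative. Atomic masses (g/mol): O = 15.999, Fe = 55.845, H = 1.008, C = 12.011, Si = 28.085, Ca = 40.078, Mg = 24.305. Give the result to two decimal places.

16.81 percentage points

M(MgCO_3) = 84.313 g/mol, so wt% Mg = 24.305/84.313 × 100 = 28.83%.
M((Mg_0.83Fe_0.17)_5Ca_2Si_8O_22(OH)_2) = 839.162 g/mol, so wt% Mg = 100.866/839.162 × 100 = 12.02%.
28.83 − 12.02 = 16.81 pp.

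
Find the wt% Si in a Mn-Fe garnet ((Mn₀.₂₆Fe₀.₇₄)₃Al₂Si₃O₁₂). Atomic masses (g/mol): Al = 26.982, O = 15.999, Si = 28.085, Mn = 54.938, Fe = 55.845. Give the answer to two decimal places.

Formula mass = 0.78·54.938 + 2.22·55.845 + 2·26.982 + 3·28.085 + 12·15.999 = 497.035 g/mol, of which 84.255 g is Si.
So Si makes up 84.255/497.035 = 0.1695 of the mass, i.e. 16.95%.

16.95 wt%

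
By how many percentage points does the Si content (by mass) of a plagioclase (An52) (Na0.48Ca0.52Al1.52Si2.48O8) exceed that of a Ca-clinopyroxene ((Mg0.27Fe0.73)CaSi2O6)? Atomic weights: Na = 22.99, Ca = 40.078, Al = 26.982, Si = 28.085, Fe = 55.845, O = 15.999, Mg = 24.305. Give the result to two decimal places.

M(Na0.48Ca0.52Al1.52Si2.48O8) = 270.531 g/mol, so wt% Si = 69.651/270.531 × 100 = 25.75%.
M((Mg0.27Fe0.73)CaSi2O6) = 239.571 g/mol, so wt% Si = 56.170/239.571 × 100 = 23.45%.
25.75 − 23.45 = 2.30 pp.

2.30 percentage points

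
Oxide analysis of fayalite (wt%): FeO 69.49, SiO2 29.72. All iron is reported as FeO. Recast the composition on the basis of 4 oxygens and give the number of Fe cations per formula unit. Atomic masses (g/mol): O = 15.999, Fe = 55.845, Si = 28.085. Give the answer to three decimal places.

1.977 Fe apfu

69.49 wt% FeO ÷ 71.844 g/mol = 0.96723 mol, giving 0.96723 Fe and 0.96723 O.
29.72 wt% SiO2 ÷ 60.083 g/mol = 0.49465 mol, giving 0.49465 Si and 0.98930 O.
Oxygen sums to 1.95653; scaling by 4/1.95653 = 2.04444 puts the formula on 4 O.
Fe: 0.96723 × 2.04444 = 1.977 atoms per formula unit.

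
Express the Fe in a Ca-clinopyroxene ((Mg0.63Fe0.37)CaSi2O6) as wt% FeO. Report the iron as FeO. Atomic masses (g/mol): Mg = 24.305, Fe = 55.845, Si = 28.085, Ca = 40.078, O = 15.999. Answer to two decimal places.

11.65 wt%

Molar mass of (Mg0.63Fe0.37)CaSi2O6 = 0.63*24.305 + 0.37*55.845 + 1*40.078 + 2*28.085 + 6*15.999 = 228.217 g/mol.
Each formula unit contains 0.37 Fe, equivalent to 0.37/1 = 0.3700 mol FeO.
M(FeO) = 1×55.845 + 1×15.999 = 71.844 g/mol.
Mass of FeO per formula unit = 0.3700 × 71.844 = 26.582 g.
FeO wt% = 26.582 / 228.217 × 100 = 11.65%.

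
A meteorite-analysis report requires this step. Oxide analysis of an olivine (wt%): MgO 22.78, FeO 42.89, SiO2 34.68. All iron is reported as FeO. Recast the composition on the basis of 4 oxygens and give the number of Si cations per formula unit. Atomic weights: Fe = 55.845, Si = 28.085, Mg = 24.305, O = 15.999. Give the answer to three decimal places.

0.997 Si apfu

22.78 wt% MgO ÷ 40.304 g/mol = 0.56520 mol, giving 0.56520 Mg and 0.56520 O.
42.89 wt% FeO ÷ 71.844 g/mol = 0.59699 mol, giving 0.59699 Fe and 0.59699 O.
34.68 wt% SiO2 ÷ 60.083 g/mol = 0.57720 mol, giving 0.57720 Si and 1.15440 O.
Oxygen sums to 2.31659; scaling by 4/2.31659 = 1.72668 puts the formula on 4 O.
Si: 0.57720 × 1.72668 = 0.997 atoms per formula unit.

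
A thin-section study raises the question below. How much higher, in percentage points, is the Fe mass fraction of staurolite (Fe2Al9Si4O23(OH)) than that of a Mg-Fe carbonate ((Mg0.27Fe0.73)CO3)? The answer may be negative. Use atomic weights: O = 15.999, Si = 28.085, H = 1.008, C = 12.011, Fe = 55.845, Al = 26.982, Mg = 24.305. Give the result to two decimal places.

Fe in Fe2Al9Si4O23(OH): molar mass 851.852 g/mol; 2×55.845 = 111.690 g → 13.11 wt%.
Fe in (Mg0.27Fe0.73)CO3: molar mass 107.337 g/mol; 0.73×55.845 = 40.767 g → 37.98 wt%.
Difference = 13.11 − 37.98 = -24.87 percentage points.

-24.87 percentage points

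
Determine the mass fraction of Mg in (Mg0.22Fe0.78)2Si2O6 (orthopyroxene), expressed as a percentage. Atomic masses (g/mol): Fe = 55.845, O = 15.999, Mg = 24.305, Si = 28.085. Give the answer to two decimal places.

4.28 weight percent

M((Mg0.22Fe0.78)2Si2O6) = 249.976 g/mol.
Mg contributes 0.44 × 24.305 = 10.694 g per mole.
10.694/249.976 = 0.0428 → 4.28%.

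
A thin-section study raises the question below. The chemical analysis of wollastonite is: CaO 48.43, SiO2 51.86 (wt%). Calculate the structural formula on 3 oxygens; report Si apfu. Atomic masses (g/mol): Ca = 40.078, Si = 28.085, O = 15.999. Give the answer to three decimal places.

CaO (M=56.077): mol = 0.86363; Ca = 0.86363, O = 0.86363.
SiO2 (M=60.083): mol = 0.86314; Si = 0.86314, O = 1.72628.
ΣO = 2.58991; factor = 3/ΣO = 1.15834.
Si apfu = 0.86314 × 1.15834 = 1.000.

1.000 Si apfu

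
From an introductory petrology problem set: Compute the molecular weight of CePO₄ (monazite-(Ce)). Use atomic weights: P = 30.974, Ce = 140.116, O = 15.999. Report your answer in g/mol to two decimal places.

235.09 g/mol

The formula mass is the sum 1(140.116) + 1(30.974) + 4(15.999).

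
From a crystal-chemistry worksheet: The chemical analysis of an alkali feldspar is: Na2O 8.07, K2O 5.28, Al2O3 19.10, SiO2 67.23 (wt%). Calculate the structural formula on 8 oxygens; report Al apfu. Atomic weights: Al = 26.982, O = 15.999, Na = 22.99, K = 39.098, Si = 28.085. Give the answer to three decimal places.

Na2O (M=61.979): mol = 0.13021; Na = 0.26042, O = 0.13021.
K2O (M=94.195): mol = 0.05605; K = 0.11210, O = 0.05605.
Al2O3 (M=101.961): mol = 0.18733; Al = 0.37466, O = 0.56199.
SiO2 (M=60.083): mol = 1.11895; Si = 1.11895, O = 2.23790.
ΣO = 2.98615; factor = 8/ΣO = 2.67903.
Al apfu = 0.37466 × 2.67903 = 1.004.

1.004 Al apfu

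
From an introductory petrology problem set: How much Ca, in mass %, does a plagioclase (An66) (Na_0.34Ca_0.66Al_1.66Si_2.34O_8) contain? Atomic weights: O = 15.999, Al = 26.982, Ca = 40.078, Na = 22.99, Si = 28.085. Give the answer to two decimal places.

9.70 mass %

Formula mass = 0.34·22.99 + 0.66·40.078 + 1.66·26.982 + 2.34·28.085 + 8·15.999 = 272.769 g/mol, of which 26.451 g is Ca.
So Ca makes up 26.451/272.769 = 0.0970 of the mass, i.e. 9.70%.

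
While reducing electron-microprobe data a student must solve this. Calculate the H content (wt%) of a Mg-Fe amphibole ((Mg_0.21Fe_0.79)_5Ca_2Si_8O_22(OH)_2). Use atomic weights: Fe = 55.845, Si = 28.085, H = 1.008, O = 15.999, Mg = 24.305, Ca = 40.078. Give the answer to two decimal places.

0.22 wt%

M((Mg_0.21Fe_0.79)_5Ca_2Si_8O_22(OH)_2) = 936.936 g/mol.
H contributes 2 × 1.008 = 2.016 g per mole.
2.016/936.936 = 0.0022 → 0.22%.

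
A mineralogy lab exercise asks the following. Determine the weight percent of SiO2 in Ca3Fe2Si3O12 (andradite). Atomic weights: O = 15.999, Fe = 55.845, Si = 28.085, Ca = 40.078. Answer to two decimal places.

35.47 wt%

Formula mass = 508.167 g/mol.
3 Si → 3.0000 mol SiO2 per formula unit; M(SiO2) = 60.083, so SiO2 mass = 180.249 g.
180.249/508.167 × 100 = 35.47 wt%.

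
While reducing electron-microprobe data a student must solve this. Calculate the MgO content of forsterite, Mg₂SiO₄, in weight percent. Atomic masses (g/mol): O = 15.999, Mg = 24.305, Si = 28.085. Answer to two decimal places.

Formula mass = 140.691 g/mol.
2 Mg → 2.0000 mol MgO per formula unit; M(MgO) = 40.304, so MgO mass = 80.608 g.
80.608/140.691 × 100 = 57.29 wt%.

57.29 wt%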